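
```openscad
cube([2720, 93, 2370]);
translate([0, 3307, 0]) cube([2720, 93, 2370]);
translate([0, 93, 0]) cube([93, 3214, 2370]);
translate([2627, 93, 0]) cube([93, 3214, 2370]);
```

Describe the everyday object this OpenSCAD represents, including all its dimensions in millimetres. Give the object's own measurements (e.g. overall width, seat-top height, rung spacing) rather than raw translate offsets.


The wall frame of a small rectangular building: four walls, each 2370 mm tall and 93 mm thick, enclosing a footprint 2720 mm (x) by 3400 mm (y) outside-to-outside, with no floor or roof. The front and back walls (the −y and +y sides) span the full width; the two side walls fit between them.


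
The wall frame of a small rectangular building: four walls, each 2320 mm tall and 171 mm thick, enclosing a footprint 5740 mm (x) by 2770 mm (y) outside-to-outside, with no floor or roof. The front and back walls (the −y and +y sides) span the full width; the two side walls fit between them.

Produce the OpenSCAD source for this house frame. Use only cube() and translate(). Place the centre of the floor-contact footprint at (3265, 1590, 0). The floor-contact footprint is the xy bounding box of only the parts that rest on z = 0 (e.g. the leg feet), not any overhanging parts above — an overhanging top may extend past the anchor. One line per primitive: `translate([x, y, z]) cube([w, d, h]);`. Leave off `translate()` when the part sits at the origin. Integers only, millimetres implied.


translate([395, 205, 0]) cube([5740, 171, 2320]);
translate([395, 2804, 0]) cube([5740, 171, 2320]);
translate([395, 376, 0]) cube([171, 2428, 2320]);
translate([5964, 376, 0]) cube([171, 2428, 2320]);


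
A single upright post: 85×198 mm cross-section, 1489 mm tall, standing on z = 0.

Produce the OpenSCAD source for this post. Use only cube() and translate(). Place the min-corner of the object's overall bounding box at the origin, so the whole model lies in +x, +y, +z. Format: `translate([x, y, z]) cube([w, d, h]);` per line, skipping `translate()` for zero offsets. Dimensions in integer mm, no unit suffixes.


cube([85, 198, 1489]);


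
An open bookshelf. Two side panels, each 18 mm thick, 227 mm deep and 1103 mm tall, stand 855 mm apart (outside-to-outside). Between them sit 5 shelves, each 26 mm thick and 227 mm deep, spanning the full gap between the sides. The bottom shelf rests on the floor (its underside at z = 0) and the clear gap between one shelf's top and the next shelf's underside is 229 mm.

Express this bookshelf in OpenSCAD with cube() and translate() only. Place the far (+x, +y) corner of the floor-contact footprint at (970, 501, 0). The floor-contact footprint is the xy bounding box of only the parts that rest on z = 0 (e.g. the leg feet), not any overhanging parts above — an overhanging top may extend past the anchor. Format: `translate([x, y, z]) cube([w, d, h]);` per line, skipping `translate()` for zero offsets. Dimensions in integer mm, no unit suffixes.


translate([115, 274, 0]) cube([18, 227, 1103]);
translate([952, 274, 0]) cube([18, 227, 1103]);
translate([133, 274, 0]) cube([819, 227, 26]);
translate([133, 274, 255]) cube([819, 227, 26]);
translate([133, 274, 510]) cube([819, 227, 26]);
translate([133, 274, 765]) cube([819, 227, 26]);
translate([133, 274, 1020]) cube([819, 227, 26]);


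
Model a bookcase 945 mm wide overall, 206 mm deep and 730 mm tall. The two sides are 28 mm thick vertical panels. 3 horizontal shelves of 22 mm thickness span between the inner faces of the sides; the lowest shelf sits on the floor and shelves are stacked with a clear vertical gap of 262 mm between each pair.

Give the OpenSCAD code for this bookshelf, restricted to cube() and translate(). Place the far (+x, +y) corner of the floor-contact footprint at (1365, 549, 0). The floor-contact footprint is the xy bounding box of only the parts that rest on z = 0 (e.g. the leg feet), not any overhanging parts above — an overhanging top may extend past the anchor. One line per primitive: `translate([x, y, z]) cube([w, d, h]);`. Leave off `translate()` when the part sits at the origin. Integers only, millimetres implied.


translate([420, 343, 0]) cube([28, 206, 730]);
translate([1337, 343, 0]) cube([28, 206, 730]);
translate([448, 343, 0]) cube([889, 206, 22]);
translate([448, 343, 284]) cube([889, 206, 22]);
translate([448, 343, 568]) cube([889, 206, 22]);


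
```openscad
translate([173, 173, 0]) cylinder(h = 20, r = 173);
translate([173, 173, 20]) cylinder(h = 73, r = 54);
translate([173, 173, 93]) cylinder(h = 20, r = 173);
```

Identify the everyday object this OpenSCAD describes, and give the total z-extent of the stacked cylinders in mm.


A spool. The overall height is 113 mm.

Three coaxial cylinders, large–small–large — a spool. Two 20 mm flanges and a 73 mm core give 20 + 73 + 20 = 113 mm.


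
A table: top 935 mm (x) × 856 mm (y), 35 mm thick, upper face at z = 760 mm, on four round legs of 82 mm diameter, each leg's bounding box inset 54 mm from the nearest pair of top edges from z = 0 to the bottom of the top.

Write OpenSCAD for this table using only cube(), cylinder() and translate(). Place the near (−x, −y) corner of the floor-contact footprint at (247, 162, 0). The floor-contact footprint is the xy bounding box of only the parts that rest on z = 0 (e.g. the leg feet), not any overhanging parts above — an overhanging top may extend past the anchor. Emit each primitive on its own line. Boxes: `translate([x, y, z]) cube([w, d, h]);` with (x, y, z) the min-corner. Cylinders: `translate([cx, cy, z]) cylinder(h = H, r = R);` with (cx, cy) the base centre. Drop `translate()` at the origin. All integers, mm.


// leg_h = 760 - 35 = 725
translate([193, 108, 725]) cube([935, 856, 35]);
translate([288, 203, 0]) cylinder(h = 725, r = 41);
translate([1033, 203, 0]) cylinder(h = 725, r = 41);
translate([288, 869, 0]) cylinder(h = 725, r = 41);
translate([1033, 869, 0]) cylinder(h = 725, r = 41);


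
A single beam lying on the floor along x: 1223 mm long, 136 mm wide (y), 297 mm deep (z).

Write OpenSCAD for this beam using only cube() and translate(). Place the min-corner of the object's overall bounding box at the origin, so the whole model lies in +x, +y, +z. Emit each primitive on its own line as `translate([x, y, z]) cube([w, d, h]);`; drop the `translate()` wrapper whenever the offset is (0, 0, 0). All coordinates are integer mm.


cube([1223, 136, 297]);


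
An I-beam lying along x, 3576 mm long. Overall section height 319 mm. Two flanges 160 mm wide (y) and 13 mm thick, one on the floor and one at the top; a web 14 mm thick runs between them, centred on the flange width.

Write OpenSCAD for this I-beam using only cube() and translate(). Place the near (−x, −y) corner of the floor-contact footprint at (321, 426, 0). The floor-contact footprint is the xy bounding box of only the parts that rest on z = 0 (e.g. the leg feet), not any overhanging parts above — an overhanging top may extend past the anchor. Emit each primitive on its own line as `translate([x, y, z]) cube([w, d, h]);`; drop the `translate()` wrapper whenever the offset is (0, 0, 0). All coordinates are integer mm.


translate([321, 426, 0]) cube([3576, 160, 13]);
translate([321, 499, 13]) cube([3576, 14, 293]);
translate([321, 426, 306]) cube([3576, 160, 13]);


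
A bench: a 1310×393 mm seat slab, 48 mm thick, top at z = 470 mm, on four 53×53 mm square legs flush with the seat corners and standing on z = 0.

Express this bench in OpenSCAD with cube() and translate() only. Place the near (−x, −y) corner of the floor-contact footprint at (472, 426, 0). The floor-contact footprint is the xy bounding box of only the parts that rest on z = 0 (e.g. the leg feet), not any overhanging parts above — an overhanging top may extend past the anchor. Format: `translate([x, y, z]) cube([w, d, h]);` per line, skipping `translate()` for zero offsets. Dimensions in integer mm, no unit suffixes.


translate([472, 426, 422]) cube([1310, 393, 48]);
translate([472, 426, 0]) cube([53, 53, 422]);
translate([472, 766, 0]) cube([53, 53, 422]);
translate([1729, 426, 0]) cube([53, 53, 422]);
translate([1729, 766, 0]) cube([53, 53, 422]);


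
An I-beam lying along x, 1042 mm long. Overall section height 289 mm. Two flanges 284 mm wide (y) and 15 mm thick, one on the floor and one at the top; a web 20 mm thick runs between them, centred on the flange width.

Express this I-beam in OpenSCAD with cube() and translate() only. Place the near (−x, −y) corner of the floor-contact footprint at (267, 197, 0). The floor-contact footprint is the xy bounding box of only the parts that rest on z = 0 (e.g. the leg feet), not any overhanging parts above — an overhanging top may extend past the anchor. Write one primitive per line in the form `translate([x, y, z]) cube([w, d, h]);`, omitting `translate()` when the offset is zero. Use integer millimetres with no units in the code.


translate([267, 197, 0]) cube([1042, 284, 15]);
translate([267, 329, 15]) cube([1042, 20, 259]);
translate([267, 197, 274]) cube([1042, 284, 15]);


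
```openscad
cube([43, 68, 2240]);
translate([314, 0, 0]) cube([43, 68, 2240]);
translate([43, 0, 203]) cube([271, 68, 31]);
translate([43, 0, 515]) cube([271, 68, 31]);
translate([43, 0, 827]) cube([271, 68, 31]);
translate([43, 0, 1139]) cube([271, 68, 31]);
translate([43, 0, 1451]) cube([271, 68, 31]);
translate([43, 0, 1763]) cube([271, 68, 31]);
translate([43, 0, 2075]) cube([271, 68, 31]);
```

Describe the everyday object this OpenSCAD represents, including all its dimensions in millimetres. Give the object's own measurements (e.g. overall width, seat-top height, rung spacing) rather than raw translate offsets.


A straight ladder. Two 43×68 mm vertical rails, 2240 mm tall, stand 357 mm apart (outside-to-outside) with their front faces coplanar on the −y side. 7 rungs, each 68 mm deep and 31 mm tall, span between the inner faces of the rails, front faces flush with the rails. The lowest rung's underside is at z = 203 mm and rungs are spaced 312 mm apart (underside to underside).


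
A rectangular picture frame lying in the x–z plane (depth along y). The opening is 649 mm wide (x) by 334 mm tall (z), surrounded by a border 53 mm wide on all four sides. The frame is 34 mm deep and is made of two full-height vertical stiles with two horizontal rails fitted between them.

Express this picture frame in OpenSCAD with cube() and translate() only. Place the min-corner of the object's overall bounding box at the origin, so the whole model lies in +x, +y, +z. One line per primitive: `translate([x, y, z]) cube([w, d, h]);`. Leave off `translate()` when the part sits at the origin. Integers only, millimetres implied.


cube([53, 34, 440]);
translate([702, 0, 0]) cube([53, 34, 440]);
translate([53, 0, 0]) cube([649, 34, 53]);
translate([53, 0, 387]) cube([649, 34, 53]);


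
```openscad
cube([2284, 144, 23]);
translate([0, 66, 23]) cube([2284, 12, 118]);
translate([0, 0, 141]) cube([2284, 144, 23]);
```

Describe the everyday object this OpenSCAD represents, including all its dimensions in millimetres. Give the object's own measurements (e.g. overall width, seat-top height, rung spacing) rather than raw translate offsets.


An I-beam lying along x, 2284 mm long. Overall section height 164 mm. Two flanges 144 mm wide (y) and 23 mm thick, one on the floor and one at the top; a web 12 mm thick runs between them, centred on the flange width.


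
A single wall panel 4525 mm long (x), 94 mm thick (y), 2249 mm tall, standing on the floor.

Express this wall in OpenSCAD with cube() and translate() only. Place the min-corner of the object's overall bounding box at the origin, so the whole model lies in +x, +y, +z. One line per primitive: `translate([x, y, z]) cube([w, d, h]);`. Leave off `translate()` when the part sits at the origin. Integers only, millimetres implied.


cube([4525, 94, 2249]);


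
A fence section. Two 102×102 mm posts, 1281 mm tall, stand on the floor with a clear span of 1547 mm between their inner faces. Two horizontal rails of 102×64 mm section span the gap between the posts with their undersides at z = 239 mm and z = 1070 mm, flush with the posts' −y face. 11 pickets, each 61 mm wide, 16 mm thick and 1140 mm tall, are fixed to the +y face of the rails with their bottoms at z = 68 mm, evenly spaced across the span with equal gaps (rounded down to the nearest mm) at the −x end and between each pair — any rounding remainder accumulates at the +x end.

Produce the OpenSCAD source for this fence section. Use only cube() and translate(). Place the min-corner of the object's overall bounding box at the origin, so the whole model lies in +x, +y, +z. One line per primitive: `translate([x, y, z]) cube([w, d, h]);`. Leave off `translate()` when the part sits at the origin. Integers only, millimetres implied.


cube([102, 102, 1281]);
translate([1649, 0, 0]) cube([102, 102, 1281]);
translate([102, 0, 239]) cube([1547, 102, 64]);
translate([102, 0, 1070]) cube([1547, 102, 64]);
translate([175, 102, 68]) cube([61, 16, 1140]);
translate([309, 102, 68]) cube([61, 16, 1140]);
translate([443, 102, 68]) cube([61, 16, 1140]);
translate([577, 102, 68]) cube([61, 16, 1140]);
translate([711, 102, 68]) cube([61, 16, 1140]);
translate([845, 102, 68]) cube([61, 16, 1140]);
translate([979, 102, 68]) cube([61, 16, 1140]);
translate([1113, 102, 68]) cube([61, 16, 1140]);
translate([1247, 102, 68]) cube([61, 16, 1140]);
translate([1381, 102, 68]) cube([61, 16, 1140]);
translate([1515, 102, 68]) cube([61, 16, 1140]);


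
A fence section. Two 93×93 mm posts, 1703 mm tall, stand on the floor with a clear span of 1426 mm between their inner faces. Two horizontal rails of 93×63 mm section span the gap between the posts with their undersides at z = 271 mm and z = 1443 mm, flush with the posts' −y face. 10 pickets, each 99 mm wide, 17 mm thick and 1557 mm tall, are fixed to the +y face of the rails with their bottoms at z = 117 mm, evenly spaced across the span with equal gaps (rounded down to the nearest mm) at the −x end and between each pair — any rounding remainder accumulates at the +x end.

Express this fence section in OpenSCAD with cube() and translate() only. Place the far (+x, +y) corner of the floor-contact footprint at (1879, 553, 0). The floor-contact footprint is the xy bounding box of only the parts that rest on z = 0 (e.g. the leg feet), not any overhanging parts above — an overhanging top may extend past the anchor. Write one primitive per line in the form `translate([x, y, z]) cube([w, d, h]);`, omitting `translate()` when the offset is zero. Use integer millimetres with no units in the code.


translate([267, 460, 0]) cube([93, 93, 1703]);
translate([1786, 460, 0]) cube([93, 93, 1703]);
translate([360, 460, 271]) cube([1426, 93, 63]);
translate([360, 460, 1443]) cube([1426, 93, 63]);
translate([399, 553, 117]) cube([99, 17, 1557]);
translate([537, 553, 117]) cube([99, 17, 1557]);
translate([675, 553, 117]) cube([99, 17, 1557]);
translate([813, 553, 117]) cube([99, 17, 1557]);
translate([951, 553, 117]) cube([99, 17, 1557]);
translate([1089, 553, 117]) cube([99, 17, 1557]);
translate([1227, 553, 117]) cube([99, 17, 1557]);
translate([1365, 553, 117]) cube([99, 17, 1557]);
translate([1503, 553, 117]) cube([99, 17, 1557]);
translate([1641, 553, 117]) cube([99, 17, 1557]);


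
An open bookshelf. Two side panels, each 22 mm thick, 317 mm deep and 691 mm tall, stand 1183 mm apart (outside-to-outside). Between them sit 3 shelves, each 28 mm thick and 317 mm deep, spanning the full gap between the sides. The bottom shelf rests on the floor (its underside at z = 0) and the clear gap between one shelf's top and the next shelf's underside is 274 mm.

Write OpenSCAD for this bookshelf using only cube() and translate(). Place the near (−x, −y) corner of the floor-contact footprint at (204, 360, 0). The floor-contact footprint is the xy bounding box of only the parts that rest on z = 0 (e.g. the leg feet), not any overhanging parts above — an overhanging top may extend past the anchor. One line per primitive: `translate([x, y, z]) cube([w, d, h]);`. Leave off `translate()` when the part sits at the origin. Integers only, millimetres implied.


translate([204, 360, 0]) cube([22, 317, 691]);
translate([1365, 360, 0]) cube([22, 317, 691]);
translate([226, 360, 0]) cube([1139, 317, 28]);
translate([226, 360, 302]) cube([1139, 317, 28]);
translate([226, 360, 604]) cube([1139, 317, 28]);


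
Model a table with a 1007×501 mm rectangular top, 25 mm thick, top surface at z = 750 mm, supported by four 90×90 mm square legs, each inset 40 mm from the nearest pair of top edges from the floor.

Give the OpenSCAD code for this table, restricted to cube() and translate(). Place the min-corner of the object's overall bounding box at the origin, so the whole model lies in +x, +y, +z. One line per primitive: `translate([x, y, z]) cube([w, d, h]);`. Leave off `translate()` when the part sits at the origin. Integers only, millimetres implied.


translate([0, 0, 725]) cube([1007, 501, 25]);
translate([40, 40, 0]) cube([90, 90, 725]);
translate([877, 40, 0]) cube([90, 90, 725]);
translate([40, 371, 0]) cube([90, 90, 725]);
translate([877, 371, 0]) cube([90, 90, 725]);


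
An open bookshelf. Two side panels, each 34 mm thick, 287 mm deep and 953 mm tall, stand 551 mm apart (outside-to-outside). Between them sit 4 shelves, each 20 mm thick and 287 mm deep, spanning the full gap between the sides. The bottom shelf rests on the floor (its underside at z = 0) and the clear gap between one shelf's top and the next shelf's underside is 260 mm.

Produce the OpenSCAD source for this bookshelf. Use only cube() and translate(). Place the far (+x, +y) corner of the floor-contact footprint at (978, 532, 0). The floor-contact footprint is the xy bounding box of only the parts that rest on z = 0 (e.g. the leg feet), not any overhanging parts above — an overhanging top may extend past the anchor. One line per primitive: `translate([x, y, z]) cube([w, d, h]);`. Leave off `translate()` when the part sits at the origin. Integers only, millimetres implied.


translate([427, 245, 0]) cube([34, 287, 953]);
translate([944, 245, 0]) cube([34, 287, 953]);
translate([461, 245, 0]) cube([483, 287, 20]);
translate([461, 245, 280]) cube([483, 287, 20]);
translate([461, 245, 560]) cube([483, 287, 20]);
translate([461, 245, 840]) cube([483, 287, 20]);


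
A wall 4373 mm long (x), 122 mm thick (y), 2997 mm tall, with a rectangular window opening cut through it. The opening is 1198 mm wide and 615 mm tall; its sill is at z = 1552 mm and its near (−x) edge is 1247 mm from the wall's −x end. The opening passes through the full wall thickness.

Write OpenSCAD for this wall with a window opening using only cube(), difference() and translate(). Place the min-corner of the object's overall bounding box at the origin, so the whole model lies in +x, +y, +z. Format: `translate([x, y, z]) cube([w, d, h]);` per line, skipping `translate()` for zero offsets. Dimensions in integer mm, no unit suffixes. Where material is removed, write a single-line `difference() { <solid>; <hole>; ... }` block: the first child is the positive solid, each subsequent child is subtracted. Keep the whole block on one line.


difference() { cube([4373, 122, 2997]); translate([1247, 0, 1552]) cube([1198, 122, 615]); }


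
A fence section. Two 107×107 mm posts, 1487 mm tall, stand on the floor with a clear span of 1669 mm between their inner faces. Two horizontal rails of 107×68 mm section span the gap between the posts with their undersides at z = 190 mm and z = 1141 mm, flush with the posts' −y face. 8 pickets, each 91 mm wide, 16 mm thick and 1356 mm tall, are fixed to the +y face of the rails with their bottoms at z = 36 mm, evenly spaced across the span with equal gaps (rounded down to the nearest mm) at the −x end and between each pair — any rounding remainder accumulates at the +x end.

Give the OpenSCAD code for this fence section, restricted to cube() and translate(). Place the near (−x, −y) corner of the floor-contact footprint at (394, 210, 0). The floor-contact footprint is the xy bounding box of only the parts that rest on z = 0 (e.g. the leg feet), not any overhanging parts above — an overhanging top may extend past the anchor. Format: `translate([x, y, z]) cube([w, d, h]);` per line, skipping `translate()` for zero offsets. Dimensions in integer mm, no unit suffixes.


translate([394, 210, 0]) cube([107, 107, 1487]);
translate([2170, 210, 0]) cube([107, 107, 1487]);
translate([501, 210, 190]) cube([1669, 107, 68]);
translate([501, 210, 1141]) cube([1669, 107, 68]);
translate([605, 317, 36]) cube([91, 16, 1356]);
translate([800, 317, 36]) cube([91, 16, 1356]);
translate([995, 317, 36]) cube([91, 16, 1356]);
translate([1190, 317, 36]) cube([91, 16, 1356]);
translate([1385, 317, 36]) cube([91, 16, 1356]);
translate([1580, 317, 36]) cube([91, 16, 1356]);
translate([1775, 317, 36]) cube([91, 16, 1356]);
translate([1970, 317, 36]) cube([91, 16, 1356]);


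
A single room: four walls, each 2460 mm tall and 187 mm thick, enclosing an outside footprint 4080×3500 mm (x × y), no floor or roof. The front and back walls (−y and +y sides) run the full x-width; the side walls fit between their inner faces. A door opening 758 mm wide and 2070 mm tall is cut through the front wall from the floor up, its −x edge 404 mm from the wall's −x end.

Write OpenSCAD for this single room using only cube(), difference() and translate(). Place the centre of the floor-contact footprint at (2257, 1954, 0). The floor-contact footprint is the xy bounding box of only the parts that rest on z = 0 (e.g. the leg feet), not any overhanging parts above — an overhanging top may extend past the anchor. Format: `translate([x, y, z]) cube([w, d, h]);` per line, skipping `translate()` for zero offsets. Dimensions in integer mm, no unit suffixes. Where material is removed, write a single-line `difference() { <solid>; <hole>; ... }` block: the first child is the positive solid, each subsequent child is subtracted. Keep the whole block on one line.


difference() { translate([217, 204, 0]) cube([4080, 187, 2460]); translate([621, 204, 0]) cube([758, 187, 2070]); }
translate([217, 3517, 0]) cube([4080, 187, 2460]);
translate([217, 391, 0]) cube([187, 3126, 2460]);
translate([4110, 391, 0]) cube([187, 3126, 2460]);


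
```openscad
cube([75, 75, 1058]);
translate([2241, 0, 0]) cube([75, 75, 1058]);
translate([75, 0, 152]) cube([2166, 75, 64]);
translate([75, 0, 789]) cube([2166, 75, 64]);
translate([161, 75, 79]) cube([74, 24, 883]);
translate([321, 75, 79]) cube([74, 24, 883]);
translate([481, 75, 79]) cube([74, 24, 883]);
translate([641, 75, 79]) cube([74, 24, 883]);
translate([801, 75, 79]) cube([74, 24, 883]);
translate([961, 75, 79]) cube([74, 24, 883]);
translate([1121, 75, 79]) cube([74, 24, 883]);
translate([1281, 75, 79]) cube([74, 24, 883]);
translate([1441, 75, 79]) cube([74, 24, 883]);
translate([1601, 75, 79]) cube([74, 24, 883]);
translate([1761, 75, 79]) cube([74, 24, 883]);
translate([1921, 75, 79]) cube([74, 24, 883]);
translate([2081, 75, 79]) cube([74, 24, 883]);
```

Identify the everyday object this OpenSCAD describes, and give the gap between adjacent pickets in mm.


A fence section. The picket gap is 86 mm.

Two posts, two rails, 13 pickets — a fence section. Span 2166 mm holds 13 pickets of 74 mm with 14 equal gaps: ⌊(2166 − 13·74) / 14⌋ = 86 mm.


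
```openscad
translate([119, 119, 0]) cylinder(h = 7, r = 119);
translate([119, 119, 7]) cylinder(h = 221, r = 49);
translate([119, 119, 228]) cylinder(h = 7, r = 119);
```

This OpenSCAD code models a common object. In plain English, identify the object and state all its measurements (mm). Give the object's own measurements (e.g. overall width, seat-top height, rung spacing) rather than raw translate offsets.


A spool: two coaxial disc flanges of radius 119 mm and thickness 7 mm, joined by a core cylinder of radius 49 mm and height 221 mm. The lower flange rests on z = 0 and the three cylinders share a vertical axis.


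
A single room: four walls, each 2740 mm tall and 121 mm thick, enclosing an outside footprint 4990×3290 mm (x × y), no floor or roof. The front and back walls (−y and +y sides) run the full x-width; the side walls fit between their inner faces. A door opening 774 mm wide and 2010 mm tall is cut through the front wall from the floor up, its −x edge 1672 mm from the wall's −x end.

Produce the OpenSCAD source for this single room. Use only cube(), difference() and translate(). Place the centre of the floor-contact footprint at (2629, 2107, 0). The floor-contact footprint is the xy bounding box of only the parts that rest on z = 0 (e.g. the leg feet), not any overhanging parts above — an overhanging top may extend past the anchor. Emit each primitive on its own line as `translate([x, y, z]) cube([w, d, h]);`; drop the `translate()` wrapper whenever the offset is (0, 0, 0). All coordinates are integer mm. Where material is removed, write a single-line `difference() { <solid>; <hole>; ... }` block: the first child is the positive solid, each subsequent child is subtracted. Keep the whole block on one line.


difference() { translate([134, 462, 0]) cube([4990, 121, 2740]); translate([1806, 462, 0]) cube([774, 121, 2010]); }
translate([134, 3631, 0]) cube([4990, 121, 2740]);
translate([134, 583, 0]) cube([121, 3048, 2740]);
translate([5003, 583, 0]) cube([121, 3048, 2740]);


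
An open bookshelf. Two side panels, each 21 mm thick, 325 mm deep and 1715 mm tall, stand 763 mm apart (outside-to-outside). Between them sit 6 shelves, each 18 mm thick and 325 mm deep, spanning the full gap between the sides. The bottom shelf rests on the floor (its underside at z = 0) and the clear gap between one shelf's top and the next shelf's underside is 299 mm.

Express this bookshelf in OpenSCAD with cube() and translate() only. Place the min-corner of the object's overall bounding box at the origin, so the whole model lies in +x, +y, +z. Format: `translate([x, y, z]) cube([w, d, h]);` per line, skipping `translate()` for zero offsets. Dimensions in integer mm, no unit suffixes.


cube([21, 325, 1715]);
translate([742, 0, 0]) cube([21, 325, 1715]);
translate([21, 0, 0]) cube([721, 325, 18]);
translate([21, 0, 317]) cube([721, 325, 18]);
translate([21, 0, 634]) cube([721, 325, 18]);
translate([21, 0, 951]) cube([721, 325, 18]);
translate([21, 0, 1268]) cube([721, 325, 18]);
translate([21, 0, 1585]) cube([721, 325, 18]);


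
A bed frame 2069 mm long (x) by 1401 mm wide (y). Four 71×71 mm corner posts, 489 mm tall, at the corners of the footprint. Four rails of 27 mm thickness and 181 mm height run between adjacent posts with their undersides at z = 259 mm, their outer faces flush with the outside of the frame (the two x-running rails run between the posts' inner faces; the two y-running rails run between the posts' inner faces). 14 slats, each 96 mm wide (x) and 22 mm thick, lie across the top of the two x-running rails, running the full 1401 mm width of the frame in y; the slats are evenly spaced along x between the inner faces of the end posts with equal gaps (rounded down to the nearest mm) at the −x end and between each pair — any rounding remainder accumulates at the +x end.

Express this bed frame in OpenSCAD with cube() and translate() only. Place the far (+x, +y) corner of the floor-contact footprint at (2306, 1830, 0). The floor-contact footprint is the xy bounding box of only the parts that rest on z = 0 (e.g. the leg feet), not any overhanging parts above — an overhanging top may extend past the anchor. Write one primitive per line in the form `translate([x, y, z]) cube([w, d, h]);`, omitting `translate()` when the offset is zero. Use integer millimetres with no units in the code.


translate([237, 429, 0]) cube([71, 71, 489]);
translate([237, 1759, 0]) cube([71, 71, 489]);
translate([2235, 429, 0]) cube([71, 71, 489]);
translate([2235, 1759, 0]) cube([71, 71, 489]);
translate([308, 429, 259]) cube([1927, 27, 181]);
translate([308, 1803, 259]) cube([1927, 27, 181]);
translate([237, 500, 259]) cube([27, 1259, 181]);
translate([2279, 500, 259]) cube([27, 1259, 181]);
translate([346, 429, 440]) cube([96, 1401, 22]);
translate([480, 429, 440]) cube([96, 1401, 22]);
translate([614, 429, 440]) cube([96, 1401, 22]);
translate([748, 429, 440]) cube([96, 1401, 22]);
translate([882, 429, 440]) cube([96, 1401, 22]);
translate([1016, 429, 440]) cube([96, 1401, 22]);
translate([1150, 429, 440]) cube([96, 1401, 22]);
translate([1284, 429, 440]) cube([96, 1401, 22]);
translate([1418, 429, 440]) cube([96, 1401, 22]);
translate([1552, 429, 440]) cube([96, 1401, 22]);
translate([1686, 429, 440]) cube([96, 1401, 22]);
translate([1820, 429, 440]) cube([96, 1401, 22]);
translate([1954, 429, 440]) cube([96, 1401, 22]);
translate([2088, 429, 440]) cube([96, 1401, 22]);


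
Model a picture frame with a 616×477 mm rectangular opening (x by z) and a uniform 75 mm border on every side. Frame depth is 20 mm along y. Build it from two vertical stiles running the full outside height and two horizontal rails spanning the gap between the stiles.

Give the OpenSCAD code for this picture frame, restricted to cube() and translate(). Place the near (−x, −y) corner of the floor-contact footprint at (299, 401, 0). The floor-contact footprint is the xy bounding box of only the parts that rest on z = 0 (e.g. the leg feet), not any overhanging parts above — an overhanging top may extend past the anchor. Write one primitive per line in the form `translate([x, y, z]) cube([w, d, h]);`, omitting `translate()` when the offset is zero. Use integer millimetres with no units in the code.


translate([299, 401, 0]) cube([75, 20, 627]);
translate([990, 401, 0]) cube([75, 20, 627]);
translate([374, 401, 0]) cube([616, 20, 75]);
translate([374, 401, 552]) cube([616, 20, 75]);


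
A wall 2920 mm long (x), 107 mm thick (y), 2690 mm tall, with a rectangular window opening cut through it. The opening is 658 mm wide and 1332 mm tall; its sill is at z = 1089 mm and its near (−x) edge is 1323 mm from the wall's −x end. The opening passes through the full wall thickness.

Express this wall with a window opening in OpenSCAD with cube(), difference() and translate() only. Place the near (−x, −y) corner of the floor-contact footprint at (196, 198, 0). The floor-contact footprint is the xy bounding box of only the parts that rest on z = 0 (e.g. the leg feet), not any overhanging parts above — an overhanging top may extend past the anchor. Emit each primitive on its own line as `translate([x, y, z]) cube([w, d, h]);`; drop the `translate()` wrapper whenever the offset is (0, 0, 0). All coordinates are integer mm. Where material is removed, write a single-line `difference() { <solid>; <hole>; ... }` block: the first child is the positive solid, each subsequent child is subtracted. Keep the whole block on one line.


difference() { translate([196, 198, 0]) cube([2920, 107, 2690]); translate([1519, 198, 1089]) cube([658, 107, 1332]); }


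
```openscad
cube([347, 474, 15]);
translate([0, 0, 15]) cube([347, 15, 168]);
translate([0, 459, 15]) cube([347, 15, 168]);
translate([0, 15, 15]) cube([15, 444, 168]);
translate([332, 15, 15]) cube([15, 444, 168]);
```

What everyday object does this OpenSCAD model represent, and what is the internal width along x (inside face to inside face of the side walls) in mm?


An open box. The internal width is 317 mm.

A 347×474 base slab with four walls standing on it — an open box. The base is 347 mm wide and the walls are 15 mm thick, so the internal width is 347 − 2 × 15 = 317 mm.


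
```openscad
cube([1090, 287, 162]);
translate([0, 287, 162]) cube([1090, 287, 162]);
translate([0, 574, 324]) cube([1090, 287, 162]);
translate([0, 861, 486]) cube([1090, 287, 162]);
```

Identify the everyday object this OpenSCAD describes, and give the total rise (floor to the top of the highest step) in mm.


A staircase. The total rise is 648 mm.

4 identical blocks, each offset up and back from the previous — a staircase. Each step is 162 mm tall and there are 4 of them, so the total rise is 4 × 162 = 648 mm.


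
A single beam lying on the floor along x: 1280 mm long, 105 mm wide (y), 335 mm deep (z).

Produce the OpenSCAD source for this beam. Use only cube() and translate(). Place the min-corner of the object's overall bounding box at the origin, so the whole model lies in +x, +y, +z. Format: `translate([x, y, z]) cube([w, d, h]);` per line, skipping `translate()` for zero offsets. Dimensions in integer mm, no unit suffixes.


cube([1280, 105, 335]);


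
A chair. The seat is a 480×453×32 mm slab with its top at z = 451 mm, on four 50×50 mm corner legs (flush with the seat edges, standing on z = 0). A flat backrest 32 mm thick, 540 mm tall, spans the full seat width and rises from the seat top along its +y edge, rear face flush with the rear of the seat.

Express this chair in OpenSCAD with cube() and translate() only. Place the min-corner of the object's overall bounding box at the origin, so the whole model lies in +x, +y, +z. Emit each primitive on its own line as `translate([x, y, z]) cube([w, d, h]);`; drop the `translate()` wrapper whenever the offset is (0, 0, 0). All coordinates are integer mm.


translate([0, 0, 419]) cube([480, 453, 32]);
cube([50, 50, 419]);
translate([430, 0, 0]) cube([50, 50, 419]);
translate([0, 403, 0]) cube([50, 50, 419]);
translate([430, 403, 0]) cube([50, 50, 419]);
translate([0, 421, 451]) cube([480, 32, 540]);


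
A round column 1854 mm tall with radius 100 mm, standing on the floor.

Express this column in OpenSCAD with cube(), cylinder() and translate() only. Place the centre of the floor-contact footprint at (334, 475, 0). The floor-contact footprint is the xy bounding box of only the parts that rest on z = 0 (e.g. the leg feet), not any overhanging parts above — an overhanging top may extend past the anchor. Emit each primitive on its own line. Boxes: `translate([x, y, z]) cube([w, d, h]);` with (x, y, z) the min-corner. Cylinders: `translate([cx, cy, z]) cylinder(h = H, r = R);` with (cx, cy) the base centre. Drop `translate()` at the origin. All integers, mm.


translate([334, 475, 0]) cylinder(h = 1854, r = 100);


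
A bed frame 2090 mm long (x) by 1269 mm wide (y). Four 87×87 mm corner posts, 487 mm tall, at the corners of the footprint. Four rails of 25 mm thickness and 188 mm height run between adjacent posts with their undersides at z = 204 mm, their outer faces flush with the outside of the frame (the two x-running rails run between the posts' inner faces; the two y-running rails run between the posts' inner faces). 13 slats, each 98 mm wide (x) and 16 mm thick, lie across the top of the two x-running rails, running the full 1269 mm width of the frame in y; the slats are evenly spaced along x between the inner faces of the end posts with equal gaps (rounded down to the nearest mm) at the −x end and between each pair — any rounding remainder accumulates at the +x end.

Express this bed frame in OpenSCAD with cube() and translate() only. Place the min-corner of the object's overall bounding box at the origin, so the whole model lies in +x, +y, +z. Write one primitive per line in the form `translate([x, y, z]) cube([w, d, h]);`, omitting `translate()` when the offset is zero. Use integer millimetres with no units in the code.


cube([87, 87, 487]);
translate([0, 1182, 0]) cube([87, 87, 487]);
translate([2003, 0, 0]) cube([87, 87, 487]);
translate([2003, 1182, 0]) cube([87, 87, 487]);
translate([87, 0, 204]) cube([1916, 25, 188]);
translate([87, 1244, 204]) cube([1916, 25, 188]);
translate([0, 87, 204]) cube([25, 1095, 188]);
translate([2065, 87, 204]) cube([25, 1095, 188]);
translate([132, 0, 392]) cube([98, 1269, 16]);
translate([275, 0, 392]) cube([98, 1269, 16]);
translate([418, 0, 392]) cube([98, 1269, 16]);
translate([561, 0, 392]) cube([98, 1269, 16]);
translate([704, 0, 392]) cube([98, 1269, 16]);
translate([847, 0, 392]) cube([98, 1269, 16]);
translate([990, 0, 392]) cube([98, 1269, 16]);
translate([1133, 0, 392]) cube([98, 1269, 16]);
translate([1276, 0, 392]) cube([98, 1269, 16]);
translate([1419, 0, 392]) cube([98, 1269, 16]);
translate([1562, 0, 392]) cube([98, 1269, 16]);
translate([1705, 0, 392]) cube([98, 1269, 16]);
translate([1848, 0, 392]) cube([98, 1269, 16]);


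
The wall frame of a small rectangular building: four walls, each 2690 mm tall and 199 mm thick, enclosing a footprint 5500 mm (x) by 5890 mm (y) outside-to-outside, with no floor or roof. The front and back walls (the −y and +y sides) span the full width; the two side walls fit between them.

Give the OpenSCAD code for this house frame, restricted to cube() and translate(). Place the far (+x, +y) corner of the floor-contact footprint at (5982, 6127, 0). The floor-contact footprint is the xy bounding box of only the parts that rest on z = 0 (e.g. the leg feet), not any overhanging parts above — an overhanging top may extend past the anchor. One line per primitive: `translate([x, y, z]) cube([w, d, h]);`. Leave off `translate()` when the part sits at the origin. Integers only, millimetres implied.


translate([482, 237, 0]) cube([5500, 199, 2690]);
translate([482, 5928, 0]) cube([5500, 199, 2690]);
translate([482, 436, 0]) cube([199, 5492, 2690]);
translate([5783, 436, 0]) cube([199, 5492, 2690]);


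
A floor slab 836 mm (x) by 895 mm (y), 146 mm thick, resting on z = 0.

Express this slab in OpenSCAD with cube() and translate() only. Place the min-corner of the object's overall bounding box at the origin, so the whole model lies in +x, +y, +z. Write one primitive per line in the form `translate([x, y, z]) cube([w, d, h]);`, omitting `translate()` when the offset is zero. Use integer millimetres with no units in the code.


cube([836, 895, 146]);


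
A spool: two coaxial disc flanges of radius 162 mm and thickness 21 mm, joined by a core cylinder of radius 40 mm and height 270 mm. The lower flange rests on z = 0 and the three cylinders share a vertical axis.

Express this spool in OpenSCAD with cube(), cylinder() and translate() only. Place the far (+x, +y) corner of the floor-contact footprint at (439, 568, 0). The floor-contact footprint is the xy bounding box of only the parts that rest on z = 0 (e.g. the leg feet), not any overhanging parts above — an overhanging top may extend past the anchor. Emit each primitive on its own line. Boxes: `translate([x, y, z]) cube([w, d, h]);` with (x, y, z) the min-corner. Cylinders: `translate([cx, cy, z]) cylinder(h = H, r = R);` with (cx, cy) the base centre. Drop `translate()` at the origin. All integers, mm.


translate([277, 406, 0]) cylinder(h = 21, r = 162);
translate([277, 406, 21]) cylinder(h = 270, r = 40);
translate([277, 406, 291]) cylinder(h = 21, r = 162);


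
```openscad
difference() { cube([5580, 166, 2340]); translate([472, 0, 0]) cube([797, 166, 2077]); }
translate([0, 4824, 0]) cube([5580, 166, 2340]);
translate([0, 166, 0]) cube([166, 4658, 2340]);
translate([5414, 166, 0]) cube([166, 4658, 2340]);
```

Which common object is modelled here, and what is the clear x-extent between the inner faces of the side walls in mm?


A single room. The interior width is 5248 mm.

Four walls enclosing a rectangle with a door in the front wall — a room. Outside width 5580 minus two 166 mm walls gives 5248 mm.


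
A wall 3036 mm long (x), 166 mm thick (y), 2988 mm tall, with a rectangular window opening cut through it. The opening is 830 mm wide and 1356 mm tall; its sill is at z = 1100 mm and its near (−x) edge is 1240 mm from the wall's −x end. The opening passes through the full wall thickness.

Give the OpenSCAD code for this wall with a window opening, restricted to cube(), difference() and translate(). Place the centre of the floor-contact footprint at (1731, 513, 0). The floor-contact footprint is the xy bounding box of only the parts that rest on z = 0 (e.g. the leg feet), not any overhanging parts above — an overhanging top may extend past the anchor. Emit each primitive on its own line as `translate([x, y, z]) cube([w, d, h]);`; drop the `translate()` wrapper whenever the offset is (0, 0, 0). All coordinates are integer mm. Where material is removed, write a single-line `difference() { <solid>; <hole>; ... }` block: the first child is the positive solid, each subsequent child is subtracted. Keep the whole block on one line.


difference() { translate([213, 430, 0]) cube([3036, 166, 2988]); translate([1453, 430, 1100]) cube([830, 166, 1356]); }
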